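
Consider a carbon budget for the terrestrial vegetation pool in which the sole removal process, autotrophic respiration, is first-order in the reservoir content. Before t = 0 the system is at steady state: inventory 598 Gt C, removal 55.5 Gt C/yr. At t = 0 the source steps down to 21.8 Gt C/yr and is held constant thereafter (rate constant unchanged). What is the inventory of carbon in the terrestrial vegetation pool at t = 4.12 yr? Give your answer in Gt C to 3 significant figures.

483 Gt C

Residence time τ = M₀/F₀ = 10.77 yr. The eventual steady state is M_∞ = M₀·(F₁/F₀) = 598 × 21.8/55.5 = 234.89 Gt C.
The anomaly ΔM(t) = M(t) − M_∞ decays as ΔM₀·e^(−t/τ) with ΔM₀ = 598 − 234.89 = 363.1 Gt C.
At t = 4.12 yr, e^(−t/τ) = e^(−0.3824) = 0.6822, so ΔM = 247.7 Gt C and M = 234.89 + 247.7 = 482.62 Gt C.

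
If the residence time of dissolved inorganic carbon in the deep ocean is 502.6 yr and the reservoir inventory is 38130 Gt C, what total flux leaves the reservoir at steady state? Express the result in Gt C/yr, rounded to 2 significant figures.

F = M / τ = 38130 / 502.6 = 75.87 Gt C/yr.

76 Gt C/yr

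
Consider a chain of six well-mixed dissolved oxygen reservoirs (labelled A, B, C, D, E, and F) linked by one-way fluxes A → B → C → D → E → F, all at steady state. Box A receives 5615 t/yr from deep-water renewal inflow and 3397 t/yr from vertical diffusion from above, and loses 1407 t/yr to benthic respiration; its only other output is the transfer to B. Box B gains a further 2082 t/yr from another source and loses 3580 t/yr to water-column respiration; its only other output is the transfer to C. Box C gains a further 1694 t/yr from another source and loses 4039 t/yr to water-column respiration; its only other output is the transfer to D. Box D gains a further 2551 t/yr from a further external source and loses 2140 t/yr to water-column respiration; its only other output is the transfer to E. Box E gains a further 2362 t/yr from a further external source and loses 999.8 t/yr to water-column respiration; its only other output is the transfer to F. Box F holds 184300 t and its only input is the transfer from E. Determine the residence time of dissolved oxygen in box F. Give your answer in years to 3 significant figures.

Box A: F(A→B) = (5615 + 3397) − 1407 = 7605.0 t/yr.
Box B: F(B→C) = (7605.0 + 2082) − 3580 = 6107.0 t/yr.
Box C: F(C→D) = (6107.0 + 1694) − 4039 = 3762.0 t/yr.
Box D: F(D→E) = (3762.0 + 2551) − 2140 = 4173.0 t/yr.
Box E: F(E→F) = (4173.0 + 2362) − 999.8 = 5535.2 t/yr.
Box F throughput = its input = 5535.2 t/yr; τ = 184300 / 5535.2 = 33.30 yr.

33.3 yr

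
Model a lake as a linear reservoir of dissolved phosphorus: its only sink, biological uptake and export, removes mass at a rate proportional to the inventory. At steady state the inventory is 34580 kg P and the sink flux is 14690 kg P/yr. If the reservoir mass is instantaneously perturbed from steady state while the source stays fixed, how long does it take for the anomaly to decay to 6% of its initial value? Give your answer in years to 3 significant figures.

For a linear reservoir the anomaly decays as exp(−t/τ) with τ = M/F = 34580/14690 = 2.354 yr.
exp(−t/τ) = 0.06 ⇒ t = −τ ln(0.06) = 2.354 × 2.813 = 6.623 yr.

6.62 yr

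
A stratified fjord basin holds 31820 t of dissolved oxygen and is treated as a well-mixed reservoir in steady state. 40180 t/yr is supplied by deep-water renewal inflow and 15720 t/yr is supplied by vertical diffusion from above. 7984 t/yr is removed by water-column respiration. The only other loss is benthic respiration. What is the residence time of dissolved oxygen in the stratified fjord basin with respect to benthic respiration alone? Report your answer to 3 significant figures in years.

At steady state ΣF_in = ΣF_out.
ΣF_in = 40180 + 15720 = 55900 t/yr.
Benthic respiration flux = ΣF_in − (7984) = 55900 − 7984 = 47920 t/yr.
τ = M / F = 31820 / 47920 = 0.6641 yr.

0.664 yr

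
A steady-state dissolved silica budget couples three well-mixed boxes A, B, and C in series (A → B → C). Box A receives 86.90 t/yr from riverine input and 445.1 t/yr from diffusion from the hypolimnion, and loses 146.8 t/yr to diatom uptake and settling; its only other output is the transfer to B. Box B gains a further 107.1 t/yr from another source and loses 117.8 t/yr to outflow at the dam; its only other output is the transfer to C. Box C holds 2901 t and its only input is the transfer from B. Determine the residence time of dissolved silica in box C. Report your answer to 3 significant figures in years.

Box A: F(A→B) = (86.90 + 445.1) − 146.8 = 385.20 t/yr.
Box B: F(B→C) = (385.20 + 107.1) − 117.8 = 374.50 t/yr.
Box C throughput = its input = 374.50 t/yr; τ = 2901 / 374.50 = 7.746 yr.

7.75 yr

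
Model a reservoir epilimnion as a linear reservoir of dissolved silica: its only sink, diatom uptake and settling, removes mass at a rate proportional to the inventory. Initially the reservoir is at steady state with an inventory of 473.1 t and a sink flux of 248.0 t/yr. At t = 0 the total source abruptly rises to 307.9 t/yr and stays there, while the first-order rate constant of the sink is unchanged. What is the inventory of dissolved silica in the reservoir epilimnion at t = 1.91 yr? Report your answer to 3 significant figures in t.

The sink rate constant is k = F₀/M₀ = 248.0/473.1 = 0.5242 yr⁻¹.
Solving dM/dt = F₁ − kM with M(0) = M₀ gives M(t) = F₁/k + (M₀ − F₁/k)·e^(−kt).
F₁/k = 307.9/0.5242 = 587.37 t; kt = 0.5242 × 1.91 = 1.001, e^(−kt) = 0.3674.
M(1.91) = 587.37 + (473.1 − 587.37) × 0.3674 = 587.37 − 41.99 = 545.38 t.

545 t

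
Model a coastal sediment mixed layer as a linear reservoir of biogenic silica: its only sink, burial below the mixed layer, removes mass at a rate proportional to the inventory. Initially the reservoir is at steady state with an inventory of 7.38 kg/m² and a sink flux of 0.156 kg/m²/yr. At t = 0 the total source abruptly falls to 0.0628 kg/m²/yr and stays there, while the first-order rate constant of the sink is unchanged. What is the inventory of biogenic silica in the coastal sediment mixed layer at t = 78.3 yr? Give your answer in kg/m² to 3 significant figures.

3.81 kg/m²

τ = M₀/F₀ = 7.38/0.156 = 47.31 yr; rate constant k = 1/τ.
New steady state M_∞ = F₁/k = F₁·τ = 0.0628 × 47.31 = 2.9709 kg/m².
M(t) = M_∞ + (M₀ − M_∞)·e^(−t/τ); t/τ = 78.3/47.31 = 1.655, so e^(−t/τ) = 0.1911.
M(t) = 2.9709 + 4.409 × 0.1911 = 3.8134 kg/m².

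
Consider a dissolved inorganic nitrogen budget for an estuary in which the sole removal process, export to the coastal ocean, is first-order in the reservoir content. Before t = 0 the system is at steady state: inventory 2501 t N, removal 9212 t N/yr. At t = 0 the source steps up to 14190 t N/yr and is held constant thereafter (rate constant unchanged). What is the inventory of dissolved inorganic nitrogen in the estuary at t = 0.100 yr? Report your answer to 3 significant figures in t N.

2920 t N

τ = M₀/F₀ = 2501/9212 = 0.2715 yr; rate constant k = 1/τ.
New steady state M_∞ = F₁/k = F₁·τ = 14190 × 0.2715 = 3852.5 t N.
M(t) = M_∞ + (M₀ − M_∞)·e^(−t/τ); t/τ = 0.100/0.2715 = 0.3683, so e^(−t/τ) = 0.6919.
M(t) = 3852.5 − 1351 × 0.6919 = 2917.4 t N.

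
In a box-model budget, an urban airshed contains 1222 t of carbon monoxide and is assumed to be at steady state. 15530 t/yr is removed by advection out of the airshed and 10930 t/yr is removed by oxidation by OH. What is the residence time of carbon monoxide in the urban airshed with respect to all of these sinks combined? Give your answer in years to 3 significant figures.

Total removal flux = 15530 + 10930 = 26460 t/yr.
τ = M / ΣF_out = 1222 / 26460 = 0.04618 yr.

0.0462 yr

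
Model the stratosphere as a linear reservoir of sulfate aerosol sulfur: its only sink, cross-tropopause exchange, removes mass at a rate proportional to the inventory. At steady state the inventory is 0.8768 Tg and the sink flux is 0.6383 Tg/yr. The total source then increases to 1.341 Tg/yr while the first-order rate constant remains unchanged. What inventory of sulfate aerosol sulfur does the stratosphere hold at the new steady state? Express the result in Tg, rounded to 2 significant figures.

1.8 Tg

Rate constant k = F/M = 0.6383 / 0.8768 = 0.7280 yr⁻¹.
At the new steady state, source = k·M_new ⇒ M_new = 1.341 / 0.7280 = 1.842 Tg.
(Equivalently M_new = M × F_new/F_old = 0.8768 × 1.341/0.6383.)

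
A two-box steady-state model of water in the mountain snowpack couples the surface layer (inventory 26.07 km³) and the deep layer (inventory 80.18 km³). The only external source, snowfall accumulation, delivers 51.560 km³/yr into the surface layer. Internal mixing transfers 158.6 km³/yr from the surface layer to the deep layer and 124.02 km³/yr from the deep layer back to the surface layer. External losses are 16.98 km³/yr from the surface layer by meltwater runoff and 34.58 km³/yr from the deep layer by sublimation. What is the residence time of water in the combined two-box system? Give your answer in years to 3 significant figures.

For the system as a whole, the A↔B exchange is internal and contributes nothing to the throughput; only the external sinks remove mass.
M_total = 26.07 + 80.18 = 106.25 km³.
ΣF_external_out = 16.98 + 34.58 = 51.560 km³/yr.
τ = M_total / ΣF_ext = 106.25 / 51.560 = 2.061 yr.

2.06 yr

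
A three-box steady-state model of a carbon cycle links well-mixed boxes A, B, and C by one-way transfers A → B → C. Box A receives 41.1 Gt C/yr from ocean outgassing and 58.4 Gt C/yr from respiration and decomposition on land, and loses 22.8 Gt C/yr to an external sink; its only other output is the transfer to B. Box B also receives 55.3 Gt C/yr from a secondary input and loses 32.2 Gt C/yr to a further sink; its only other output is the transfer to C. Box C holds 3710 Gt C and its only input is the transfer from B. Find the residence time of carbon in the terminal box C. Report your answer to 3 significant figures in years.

Box A: F(A→B) = (41.1 + 58.4) − 22.8 = 76.700 Gt C/yr.
Box B: F(B→C) = (76.700 + 55.3) − 32.2 = 99.800 Gt C/yr.
Box C throughput = its input = 99.800 Gt C/yr; τ = 3710 / 99.800 = 37.17 yr.

37.2 yr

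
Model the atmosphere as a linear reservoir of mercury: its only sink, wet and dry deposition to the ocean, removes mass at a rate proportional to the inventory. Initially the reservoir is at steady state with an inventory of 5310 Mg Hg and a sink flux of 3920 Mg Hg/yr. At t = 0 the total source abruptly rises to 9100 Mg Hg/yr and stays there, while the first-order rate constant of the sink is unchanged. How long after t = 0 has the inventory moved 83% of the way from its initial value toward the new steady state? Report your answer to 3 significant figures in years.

τ = M₀/F₀ = 5310/3920 = 1.355 yr.
The remaining gap fraction is e^(−t/τ); 83% covered ⇒ e^(−t/τ) = 0.170.
t = −τ ln(0.170) = 1.355 × 1.772 = 2.400 yr.

2.40 yr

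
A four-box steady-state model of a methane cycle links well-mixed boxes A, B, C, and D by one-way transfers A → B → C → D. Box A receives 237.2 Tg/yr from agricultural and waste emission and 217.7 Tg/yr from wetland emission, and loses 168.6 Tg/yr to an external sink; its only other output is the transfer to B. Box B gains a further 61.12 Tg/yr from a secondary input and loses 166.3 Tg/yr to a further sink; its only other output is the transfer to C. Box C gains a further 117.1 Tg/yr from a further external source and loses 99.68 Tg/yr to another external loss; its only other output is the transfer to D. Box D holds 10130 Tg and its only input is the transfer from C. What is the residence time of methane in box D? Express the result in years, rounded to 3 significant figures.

51.0 yr

Box A: F(A→B) = (237.2 + 217.7) − 168.6 = 286.30 Tg/yr.
Box B: F(B→C) = (286.30 + 61.12) − 166.3 = 181.12 Tg/yr.
Box C: F(C→D) = (181.12 + 117.1) − 99.68 = 198.54 Tg/yr.
Box D throughput = its input = 198.54 Tg/yr; τ = 10130 / 198.54 = 51.02 yr.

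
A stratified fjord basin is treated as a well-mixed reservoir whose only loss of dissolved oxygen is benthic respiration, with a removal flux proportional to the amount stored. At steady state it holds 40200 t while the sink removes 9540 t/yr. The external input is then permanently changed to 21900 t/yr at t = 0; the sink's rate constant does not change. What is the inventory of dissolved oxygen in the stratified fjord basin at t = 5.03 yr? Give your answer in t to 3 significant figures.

76500 t

Residence time τ = M₀/F₀ = 4.214 yr. The eventual steady state is M_∞ = M₀·(F₁/F₀) = 40200 × 21900/9540 = 92283 t.
The anomaly ΔM(t) = M(t) − M_∞ decays as ΔM₀·e^(−t/τ) with ΔM₀ = 40200 − 92283 = −52080 t.
At t = 5.03 yr, e^(−t/τ) = e^(−1.194) = 0.3031, so ΔM = −15790 t and M = 92283 − 15790 = 76497 t.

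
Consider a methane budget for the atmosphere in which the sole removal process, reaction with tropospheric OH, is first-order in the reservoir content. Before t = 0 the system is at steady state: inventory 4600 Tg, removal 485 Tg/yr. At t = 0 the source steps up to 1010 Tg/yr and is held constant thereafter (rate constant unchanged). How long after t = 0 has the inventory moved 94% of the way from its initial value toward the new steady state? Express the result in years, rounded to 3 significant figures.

τ = M₀/F₀ = 4600/485 = 9.485 yr.
The remaining gap fraction is e^(−t/τ); 94% covered ⇒ e^(−t/τ) = 0.0600.
t = −τ ln(0.0600) = 9.485 × 2.813 = 26.68 yr.

26.7 yr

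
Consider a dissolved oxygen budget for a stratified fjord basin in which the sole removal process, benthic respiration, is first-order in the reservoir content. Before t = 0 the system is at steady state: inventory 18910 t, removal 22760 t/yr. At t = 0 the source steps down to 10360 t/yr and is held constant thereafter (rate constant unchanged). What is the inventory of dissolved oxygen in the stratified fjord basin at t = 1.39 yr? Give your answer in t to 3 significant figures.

The sink rate constant is k = F₀/M₀ = 22760/18910 = 1.204 yr⁻¹.
Solving dM/dt = F₁ − kM with M(0) = M₀ gives M(t) = F₁/k + (M₀ − F₁/k)·e^(−kt).
F₁/k = 10360/1.204 = 8607.5 t; kt = 1.204 × 1.39 = 1.673, e^(−kt) = 0.1877.
M(1.39) = 8607.5 + (18910 − 8607.5) × 0.1877 = 8607.5 + 1934 = 10541 t.

10500 t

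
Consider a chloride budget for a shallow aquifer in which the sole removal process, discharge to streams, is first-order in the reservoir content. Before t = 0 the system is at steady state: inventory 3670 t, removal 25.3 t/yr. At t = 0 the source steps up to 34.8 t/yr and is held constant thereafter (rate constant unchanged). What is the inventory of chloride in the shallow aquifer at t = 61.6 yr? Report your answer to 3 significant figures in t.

Residence time τ = M₀/F₀ = 145.1 yr. The eventual steady state is M_∞ = M₀·(F₁/F₀) = 3670 × 34.8/25.3 = 5048.1 t.
The anomaly ΔM(t) = M(t) − M_∞ decays as ΔM₀·e^(−t/τ) with ΔM₀ = 3670 − 5048.1 = −1378 t.
At t = 61.6 yr, e^(−t/τ) = e^(−0.4247) = 0.6540, so ΔM = −901.2 t and M = 5048.1 − 901.2 = 4146.8 t.

4150 t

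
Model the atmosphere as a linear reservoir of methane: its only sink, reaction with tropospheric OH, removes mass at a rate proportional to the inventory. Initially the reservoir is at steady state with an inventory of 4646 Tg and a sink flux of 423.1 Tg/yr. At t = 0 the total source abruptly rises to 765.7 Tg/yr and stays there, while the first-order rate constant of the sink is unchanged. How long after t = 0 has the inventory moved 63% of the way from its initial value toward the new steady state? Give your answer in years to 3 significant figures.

τ = M₀/F₀ = 4646/423.1 = 10.98 yr.
The remaining gap fraction is e^(−t/τ); 63% covered ⇒ e^(−t/τ) = 0.370.
t = −τ ln(0.370) = 10.98 × 0.9943 = 10.92 yr.

10.9 yr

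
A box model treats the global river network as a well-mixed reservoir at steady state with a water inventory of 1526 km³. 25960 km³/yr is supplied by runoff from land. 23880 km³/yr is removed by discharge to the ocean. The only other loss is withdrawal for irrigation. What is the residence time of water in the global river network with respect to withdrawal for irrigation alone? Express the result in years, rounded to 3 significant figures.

0.734 yr

At steady state ΣF_in = ΣF_out.
ΣF_in = 25960 km³/yr.
Withdrawal for irrigation flux = ΣF_in − (23880) = 25960 − 23880 = 2080 km³/yr.
τ = M / F = 1526 / 2080 = 0.7337 yr.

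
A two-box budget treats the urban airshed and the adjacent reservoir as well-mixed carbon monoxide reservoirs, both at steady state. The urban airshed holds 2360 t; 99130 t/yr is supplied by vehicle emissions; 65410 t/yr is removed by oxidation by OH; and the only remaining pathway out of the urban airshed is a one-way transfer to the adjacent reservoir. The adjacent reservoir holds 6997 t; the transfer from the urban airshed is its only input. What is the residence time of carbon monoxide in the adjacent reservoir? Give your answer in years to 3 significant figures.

0.208 yr

Balance the urban airshed: ΣF_in = 99130 t/yr.
Transfer to the adjacent reservoir = ΣF_in − (65410) = 33720 t/yr.
At steady state the output of the adjacent reservoir equals its input, 33720 t/yr.
τ = M / F = 6997 / 33720 = 0.2075 yr.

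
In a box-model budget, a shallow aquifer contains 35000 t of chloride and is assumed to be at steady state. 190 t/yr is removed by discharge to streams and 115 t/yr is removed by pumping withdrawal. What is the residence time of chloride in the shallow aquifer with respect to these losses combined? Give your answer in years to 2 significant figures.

110 yr

Total removal = 190.0 + 115.0 = 305.00 t/yr.
τ = M / ΣF_out = 35000 / 305.00 = 114.8 yr.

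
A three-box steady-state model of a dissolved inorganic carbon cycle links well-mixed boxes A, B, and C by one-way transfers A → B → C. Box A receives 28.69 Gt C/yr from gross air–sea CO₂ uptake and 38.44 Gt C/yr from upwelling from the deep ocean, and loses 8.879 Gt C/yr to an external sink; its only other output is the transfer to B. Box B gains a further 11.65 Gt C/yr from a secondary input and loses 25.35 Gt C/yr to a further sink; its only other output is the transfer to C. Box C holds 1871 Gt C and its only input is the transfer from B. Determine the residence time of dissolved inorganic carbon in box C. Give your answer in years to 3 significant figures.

Box A: F(A→B) = (28.69 + 38.44) − 8.879 = 58.251 Gt C/yr.
Box B: F(B→C) = (58.251 + 11.65) − 25.35 = 44.551 Gt C/yr.
Box C throughput = its input = 44.551 Gt C/yr; τ = 1871 / 44.551 = 42.00 yr.

42.0 yr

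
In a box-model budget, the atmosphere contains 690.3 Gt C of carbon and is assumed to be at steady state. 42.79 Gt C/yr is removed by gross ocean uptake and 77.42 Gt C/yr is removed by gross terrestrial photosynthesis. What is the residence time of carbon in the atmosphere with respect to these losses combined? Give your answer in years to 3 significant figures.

Total removal = 42.79 + 77.42 = 120.21 Gt C/yr.
τ = M / ΣF_out = 690.3 / 120.21 = 5.742 yr.

5.74 yr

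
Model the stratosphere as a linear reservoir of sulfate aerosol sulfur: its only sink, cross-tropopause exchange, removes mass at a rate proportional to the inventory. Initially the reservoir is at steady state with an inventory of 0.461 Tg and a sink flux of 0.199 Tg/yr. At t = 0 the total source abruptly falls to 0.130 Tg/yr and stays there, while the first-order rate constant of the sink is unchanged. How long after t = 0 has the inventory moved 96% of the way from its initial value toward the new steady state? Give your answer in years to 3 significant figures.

τ = M₀/F₀ = 0.461/0.199 = 2.317 yr.
The remaining gap fraction is e^(−t/τ); 96% covered ⇒ e^(−t/τ) = 0.0400.
t = −τ ln(0.0400) = 2.317 × 3.219 = 7.457 yr.

7.46 yr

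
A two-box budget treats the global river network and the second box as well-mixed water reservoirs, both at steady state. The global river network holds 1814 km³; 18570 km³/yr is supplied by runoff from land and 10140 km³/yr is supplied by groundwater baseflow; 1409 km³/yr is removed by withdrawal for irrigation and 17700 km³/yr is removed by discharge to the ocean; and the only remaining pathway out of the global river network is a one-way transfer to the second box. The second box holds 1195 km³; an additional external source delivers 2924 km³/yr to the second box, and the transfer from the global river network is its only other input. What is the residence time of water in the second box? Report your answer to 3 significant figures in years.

0.0954 yr

Balance the global river network: ΣF_in = 18570 + 10140 = 28710 km³/yr.
Transfer to the second box = ΣF_in − (1409 + 17700) = 9601.0 km³/yr.
Total input to the second box = 9601.0 + 2924 = 12525 km³/yr; at steady state this equals its total output.
τ = M / F = 1195 / 12525 = 0.09541 yr.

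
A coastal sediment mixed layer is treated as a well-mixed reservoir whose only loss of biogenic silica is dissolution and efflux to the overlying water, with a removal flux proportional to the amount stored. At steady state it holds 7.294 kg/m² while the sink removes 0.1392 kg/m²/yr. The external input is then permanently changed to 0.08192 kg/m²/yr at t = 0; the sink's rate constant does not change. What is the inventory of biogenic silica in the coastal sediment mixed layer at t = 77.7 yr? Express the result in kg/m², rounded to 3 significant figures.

τ = M₀/F₀ = 7.294/0.1392 = 52.40 yr; rate constant k = 1/τ.
New steady state M_∞ = F₁/k = F₁·τ = 0.08192 × 52.40 = 4.2926 kg/m².
M(t) = M_∞ + (M₀ − M_∞)·e^(−t/τ); t/τ = 77.7/52.40 = 1.483, so e^(−t/τ) = 0.2270.
M(t) = 4.2926 + 3.001 × 0.2270 = 4.9739 kg/m².

4.97 kg/m²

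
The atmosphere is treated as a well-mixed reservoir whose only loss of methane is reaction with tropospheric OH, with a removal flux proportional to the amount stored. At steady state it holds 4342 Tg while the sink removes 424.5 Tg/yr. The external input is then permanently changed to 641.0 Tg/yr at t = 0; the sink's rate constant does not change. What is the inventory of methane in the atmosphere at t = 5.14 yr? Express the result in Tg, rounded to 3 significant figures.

5220 Tg

Residence time τ = M₀/F₀ = 10.23 yr. The eventual steady state is M_∞ = M₀·(F₁/F₀) = 4342 × 641.0/424.5 = 6556.5 Tg.
The anomaly ΔM(t) = M(t) − M_∞ decays as ΔM₀·e^(−t/τ) with ΔM₀ = 4342 − 6556.5 = −2214 Tg.
At t = 5.14 yr, e^(−t/τ) = e^(−0.5025) = 0.6050, so ΔM = −1340 Tg and M = 6556.5 − 1340 = 5216.7 Tg.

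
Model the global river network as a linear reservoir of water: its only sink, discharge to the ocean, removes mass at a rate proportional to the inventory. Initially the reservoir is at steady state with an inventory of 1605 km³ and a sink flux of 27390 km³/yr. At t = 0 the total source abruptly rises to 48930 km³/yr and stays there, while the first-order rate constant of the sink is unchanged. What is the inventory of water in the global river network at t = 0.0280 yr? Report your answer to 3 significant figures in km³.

2080 km³

The sink rate constant is k = F₀/M₀ = 27390/1605 = 17.07 yr⁻¹.
Solving dM/dt = F₁ − kM with M(0) = M₀ gives M(t) = F₁/k + (M₀ − F₁/k)·e^(−kt).
F₁/k = 48930/17.07 = 2867.2 km³; kt = 17.07 × 0.0280 = 0.4778, e^(−kt) = 0.6201.
M(0.0280) = 2867.2 + (1605 − 2867.2) × 0.6201 = 2867.2 − 782.7 = 2084.5 km³.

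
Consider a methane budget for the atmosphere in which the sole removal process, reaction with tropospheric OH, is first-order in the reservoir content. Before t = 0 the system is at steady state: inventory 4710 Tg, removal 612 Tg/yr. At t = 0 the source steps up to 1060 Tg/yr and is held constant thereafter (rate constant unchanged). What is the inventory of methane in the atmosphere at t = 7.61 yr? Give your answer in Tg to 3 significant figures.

6880 Tg

The sink rate constant is k = F₀/M₀ = 612/4710 = 0.1299 yr⁻¹.
Solving dM/dt = F₁ − kM with M(0) = M₀ gives M(t) = F₁/k + (M₀ − F₁/k)·e^(−kt).
F₁/k = 1060/0.1299 = 8157.8 Tg; kt = 0.1299 × 7.61 = 0.9888, e^(−kt) = 0.3720.
M(7.61) = 8157.8 + (4710 − 8157.8) × 0.3720 = 8157.8 − 1283 = 6875.2 Tg.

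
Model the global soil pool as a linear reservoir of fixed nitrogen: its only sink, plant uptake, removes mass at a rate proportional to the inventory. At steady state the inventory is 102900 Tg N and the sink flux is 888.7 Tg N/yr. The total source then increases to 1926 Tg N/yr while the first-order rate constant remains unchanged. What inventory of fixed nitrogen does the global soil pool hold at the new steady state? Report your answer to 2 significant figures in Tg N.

220000 Tg N

Rate constant k = F/M = 888.7 / 102900 = 0.008637 yr⁻¹.
At the new steady state, source = k·M_new ⇒ M_new = 1926 / 0.008637 = 223000 Tg N.
(Equivalently M_new = M × F_new/F_old = 102900 × 1926/888.7.)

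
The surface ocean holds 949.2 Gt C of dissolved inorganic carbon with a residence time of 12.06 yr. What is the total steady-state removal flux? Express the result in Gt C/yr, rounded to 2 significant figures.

79 Gt C/yr

F = M / τ = 949.2 / 12.06 = 78.71 Gt C/yr.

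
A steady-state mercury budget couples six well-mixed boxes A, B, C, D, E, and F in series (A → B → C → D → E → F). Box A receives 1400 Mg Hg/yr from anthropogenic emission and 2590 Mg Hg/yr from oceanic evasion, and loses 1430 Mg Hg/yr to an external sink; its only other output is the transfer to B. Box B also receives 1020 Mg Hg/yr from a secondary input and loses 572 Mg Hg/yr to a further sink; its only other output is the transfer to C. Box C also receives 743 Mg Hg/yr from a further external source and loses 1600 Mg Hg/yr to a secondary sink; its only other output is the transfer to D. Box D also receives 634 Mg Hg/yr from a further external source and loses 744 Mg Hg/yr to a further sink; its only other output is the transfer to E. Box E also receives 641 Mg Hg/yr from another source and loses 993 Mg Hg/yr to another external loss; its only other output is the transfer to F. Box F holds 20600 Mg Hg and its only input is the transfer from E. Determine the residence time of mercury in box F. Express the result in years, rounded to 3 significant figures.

Box A: F(A→B) = (1400 + 2590) − 1430 = 2560.0 Mg Hg/yr.
Box B: F(B→C) = (2560.0 + 1020) − 572 = 3008.0 Mg Hg/yr.
Box C: F(C→D) = (3008.0 + 743) − 1600 = 2151.0 Mg Hg/yr.
Box D: F(D→E) = (2151.0 + 634) − 744 = 2041.0 Mg Hg/yr.
Box E: F(E→F) = (2041.0 + 641) − 993 = 1689.0 Mg Hg/yr.
Box F throughput = its input = 1689.0 Mg Hg/yr; τ = 20600 / 1689.0 = 12.20 yr.

12.2 yr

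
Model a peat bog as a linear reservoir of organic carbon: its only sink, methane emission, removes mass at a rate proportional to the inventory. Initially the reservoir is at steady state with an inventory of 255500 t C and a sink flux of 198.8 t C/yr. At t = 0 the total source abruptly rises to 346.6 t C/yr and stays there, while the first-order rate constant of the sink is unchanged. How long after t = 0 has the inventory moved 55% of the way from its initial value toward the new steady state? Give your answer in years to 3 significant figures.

τ = M₀/F₀ = 255500/198.8 = 1285 yr.
The remaining gap fraction is e^(−t/τ); 55% covered ⇒ e^(−t/τ) = 0.450.
t = −τ ln(0.450) = 1285 × 0.7985 = 1026 yr.

1030 yr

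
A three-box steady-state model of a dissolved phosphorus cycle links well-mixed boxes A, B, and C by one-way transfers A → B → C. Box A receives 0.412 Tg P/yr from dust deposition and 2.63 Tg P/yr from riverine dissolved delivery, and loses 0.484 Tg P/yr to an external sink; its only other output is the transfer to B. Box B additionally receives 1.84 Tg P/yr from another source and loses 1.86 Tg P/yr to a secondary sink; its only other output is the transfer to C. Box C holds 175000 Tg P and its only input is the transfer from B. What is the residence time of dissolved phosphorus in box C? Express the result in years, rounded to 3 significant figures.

69000 yr

Box A: F(A→B) = (0.412 + 2.63) − 0.484 = 2.5580 Tg P/yr.
Box B: F(B→C) = (2.5580 + 1.84) − 1.86 = 2.5380 Tg P/yr.
Box C throughput = its input = 2.5380 Tg P/yr; τ = 175000 / 2.5380 = 68950 yr.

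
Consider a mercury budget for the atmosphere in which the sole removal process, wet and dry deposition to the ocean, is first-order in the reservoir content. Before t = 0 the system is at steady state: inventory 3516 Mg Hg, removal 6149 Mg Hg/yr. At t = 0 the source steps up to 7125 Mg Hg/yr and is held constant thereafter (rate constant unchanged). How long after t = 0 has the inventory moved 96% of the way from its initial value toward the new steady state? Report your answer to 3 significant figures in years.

τ = M₀/F₀ = 3516/6149 = 0.5718 yr.
The remaining gap fraction is e^(−t/τ); 96% covered ⇒ e^(−t/τ) = 0.0400.
t = −τ ln(0.0400) = 0.5718 × 3.219 = 1.841 yr.

1.84 yr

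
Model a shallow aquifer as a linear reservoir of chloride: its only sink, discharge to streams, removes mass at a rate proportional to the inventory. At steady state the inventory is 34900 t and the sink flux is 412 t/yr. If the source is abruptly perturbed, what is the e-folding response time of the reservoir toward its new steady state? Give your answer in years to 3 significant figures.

For a linear reservoir the response time equals the residence time τ = M/F.
τ = 34900 / 412 = 84.71 yr.

84.7 yr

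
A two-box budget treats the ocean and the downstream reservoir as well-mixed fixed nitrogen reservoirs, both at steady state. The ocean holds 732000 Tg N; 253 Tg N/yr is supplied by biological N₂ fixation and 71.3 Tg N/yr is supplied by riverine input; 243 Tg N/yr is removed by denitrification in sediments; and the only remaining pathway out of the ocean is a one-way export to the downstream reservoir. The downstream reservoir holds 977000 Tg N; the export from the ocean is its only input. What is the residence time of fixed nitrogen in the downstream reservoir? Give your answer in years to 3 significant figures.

Balance the ocean: ΣF_in = 253 + 71.3 = 324.30 Tg N/yr.
Export to the downstream reservoir = ΣF_in − (243) = 81.300 Tg N/yr.
At steady state the output of the downstream reservoir equals its input, 81.300 Tg N/yr.
τ = M / F = 977000 / 81.300 = 12020 yr.

12000 yr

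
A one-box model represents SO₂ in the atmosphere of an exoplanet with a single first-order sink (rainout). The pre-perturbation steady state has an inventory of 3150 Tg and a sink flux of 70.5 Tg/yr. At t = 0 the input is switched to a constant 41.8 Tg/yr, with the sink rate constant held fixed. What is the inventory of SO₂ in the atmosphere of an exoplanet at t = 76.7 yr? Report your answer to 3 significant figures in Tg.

2100 Tg

Residence time τ = M₀/F₀ = 44.68 yr. The eventual steady state is M_∞ = M₀·(F₁/F₀) = 3150 × 41.8/70.5 = 1867.7 Tg.
The anomaly ΔM(t) = M(t) − M_∞ decays as ΔM₀·e^(−t/τ) with ΔM₀ = 3150 − 1867.7 = 1282 Tg.
At t = 76.7 yr, e^(−t/τ) = e^(−1.717) = 0.1797, so ΔM = 230.4 Tg and M = 1867.7 + 230.4 = 2098.1 Tg.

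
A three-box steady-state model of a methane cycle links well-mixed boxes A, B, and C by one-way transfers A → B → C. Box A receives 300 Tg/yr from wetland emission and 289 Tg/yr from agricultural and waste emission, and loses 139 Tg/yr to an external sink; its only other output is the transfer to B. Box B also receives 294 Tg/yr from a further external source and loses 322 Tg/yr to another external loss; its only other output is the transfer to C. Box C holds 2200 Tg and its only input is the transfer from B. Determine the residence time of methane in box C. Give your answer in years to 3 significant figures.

5.21 yr

Box A: F(A→B) = (300 + 289) − 139 = 450.00 Tg/yr.
Box B: F(B→C) = (450.00 + 294) − 322 = 422.00 Tg/yr.
Box C throughput = its input = 422.00 Tg/yr; τ = 2200 / 422.00 = 5.213 yr.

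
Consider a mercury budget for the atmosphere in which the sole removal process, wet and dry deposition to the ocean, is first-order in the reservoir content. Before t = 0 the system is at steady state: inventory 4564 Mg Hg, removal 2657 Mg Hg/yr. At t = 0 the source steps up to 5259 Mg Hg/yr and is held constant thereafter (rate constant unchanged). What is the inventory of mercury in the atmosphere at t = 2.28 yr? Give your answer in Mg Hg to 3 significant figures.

τ = M₀/F₀ = 4564/2657 = 1.718 yr; rate constant k = 1/τ.
New steady state M_∞ = F₁/k = F₁·τ = 5259 × 1.718 = 9033.5 Mg Hg.
M(t) = M_∞ + (M₀ − M_∞)·e^(−t/τ); t/τ = 2.28/1.718 = 1.327, so e^(−t/τ) = 0.2652.
M(t) = 9033.5 − 4470 × 0.2652 = 7848.3 Mg Hg.

7850 Mg Hg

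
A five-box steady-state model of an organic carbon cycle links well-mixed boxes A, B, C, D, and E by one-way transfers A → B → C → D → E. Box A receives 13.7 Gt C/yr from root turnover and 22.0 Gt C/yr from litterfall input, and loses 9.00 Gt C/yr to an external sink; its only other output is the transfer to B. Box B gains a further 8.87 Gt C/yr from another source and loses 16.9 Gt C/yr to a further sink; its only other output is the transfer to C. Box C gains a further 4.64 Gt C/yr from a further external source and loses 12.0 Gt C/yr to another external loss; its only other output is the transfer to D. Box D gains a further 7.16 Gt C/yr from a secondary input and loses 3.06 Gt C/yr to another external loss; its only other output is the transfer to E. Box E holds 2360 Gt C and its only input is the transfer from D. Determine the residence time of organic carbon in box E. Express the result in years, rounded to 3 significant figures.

Box A: F(A→B) = (13.7 + 22.0) − 9.00 = 26.700 Gt C/yr.
Box B: F(B→C) = (26.700 + 8.87) − 16.9 = 18.670 Gt C/yr.
Box C: F(C→D) = (18.670 + 4.64) − 12.0 = 11.310 Gt C/yr.
Box D: F(D→E) = (11.310 + 7.16) − 3.06 = 15.410 Gt C/yr.
Box E throughput = its input = 15.410 Gt C/yr; τ = 2360 / 15.410 = 153.1 yr.

153 yr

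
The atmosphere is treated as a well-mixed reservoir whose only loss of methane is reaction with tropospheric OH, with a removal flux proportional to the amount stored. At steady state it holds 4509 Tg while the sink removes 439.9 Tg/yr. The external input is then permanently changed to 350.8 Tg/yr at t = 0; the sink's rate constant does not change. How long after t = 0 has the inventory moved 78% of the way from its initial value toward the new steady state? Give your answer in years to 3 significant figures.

15.5 yr

τ = M₀/F₀ = 4509/439.9 = 10.25 yr.
The remaining gap fraction is e^(−t/τ); 78% covered ⇒ e^(−t/τ) = 0.220.
t = −τ ln(0.220) = 10.25 × 1.514 = 15.52 yr.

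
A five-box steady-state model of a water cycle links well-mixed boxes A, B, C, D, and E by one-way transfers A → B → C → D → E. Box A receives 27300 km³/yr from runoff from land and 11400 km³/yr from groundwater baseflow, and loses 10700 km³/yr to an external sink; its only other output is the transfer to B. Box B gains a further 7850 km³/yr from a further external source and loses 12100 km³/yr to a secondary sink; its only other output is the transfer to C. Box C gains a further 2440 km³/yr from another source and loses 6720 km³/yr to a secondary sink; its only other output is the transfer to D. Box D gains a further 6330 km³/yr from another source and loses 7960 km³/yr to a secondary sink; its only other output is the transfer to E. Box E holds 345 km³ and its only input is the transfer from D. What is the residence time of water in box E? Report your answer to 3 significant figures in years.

Box A: F(A→B) = (27300 + 11400) − 10700 = 28000 km³/yr.
Box B: F(B→C) = (28000 + 7850) − 12100 = 23750 km³/yr.
Box C: F(C→D) = (23750 + 2440) − 6720 = 19470 km³/yr.
Box D: F(D→E) = (19470 + 6330) − 7960 = 17840 km³/yr.
Box E throughput = its input = 17840 km³/yr; τ = 345 / 17840 = 0.01934 yr.

0.0193 yr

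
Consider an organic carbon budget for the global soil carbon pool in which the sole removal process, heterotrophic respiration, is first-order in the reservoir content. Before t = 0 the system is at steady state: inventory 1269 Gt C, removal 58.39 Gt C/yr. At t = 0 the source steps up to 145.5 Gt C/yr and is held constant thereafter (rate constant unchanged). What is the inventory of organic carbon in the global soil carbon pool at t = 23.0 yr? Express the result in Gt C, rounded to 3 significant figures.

2510 Gt C

The sink rate constant is k = F₀/M₀ = 58.39/1269 = 0.04601 yr⁻¹.
Solving dM/dt = F₁ − kM with M(0) = M₀ gives M(t) = F₁/k + (M₀ − F₁/k)·e^(−kt).
F₁/k = 145.5/0.04601 = 3162.2 Gt C; kt = 0.04601 × 23.0 = 1.058, e^(−kt) = 0.3470.
M(23.0) = 3162.2 + (1269 − 3162.2) × 0.3470 = 3162.2 − 657.0 = 2505.2 Gt C.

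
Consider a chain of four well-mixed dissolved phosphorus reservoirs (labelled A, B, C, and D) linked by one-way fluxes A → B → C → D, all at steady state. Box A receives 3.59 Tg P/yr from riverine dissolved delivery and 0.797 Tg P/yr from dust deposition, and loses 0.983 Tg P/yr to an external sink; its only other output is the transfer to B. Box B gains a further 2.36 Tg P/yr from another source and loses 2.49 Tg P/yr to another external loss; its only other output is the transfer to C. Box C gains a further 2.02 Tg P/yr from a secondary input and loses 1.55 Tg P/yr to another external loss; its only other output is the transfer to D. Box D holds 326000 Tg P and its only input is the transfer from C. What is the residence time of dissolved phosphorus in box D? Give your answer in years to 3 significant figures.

Box A: F(A→B) = (3.59 + 0.797) − 0.983 = 3.4040 Tg P/yr.
Box B: F(B→C) = (3.4040 + 2.36) − 2.49 = 3.2740 Tg P/yr.
Box C: F(C→D) = (3.2740 + 2.02) − 1.55 = 3.7440 Tg P/yr.
Box D throughput = its input = 3.7440 Tg P/yr; τ = 326000 / 3.7440 = 87070 yr.

87100 yr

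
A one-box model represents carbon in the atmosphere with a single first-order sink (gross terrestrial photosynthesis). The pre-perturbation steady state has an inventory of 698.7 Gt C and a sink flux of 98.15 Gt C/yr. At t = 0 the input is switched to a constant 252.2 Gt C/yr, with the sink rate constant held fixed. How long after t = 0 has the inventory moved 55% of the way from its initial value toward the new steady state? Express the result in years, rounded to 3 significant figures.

5.68 yr

τ = M₀/F₀ = 698.7/98.15 = 7.119 yr.
The remaining gap fraction is e^(−t/τ); 55% covered ⇒ e^(−t/τ) = 0.450.
t = −τ ln(0.450) = 7.119 × 0.7985 = 5.684 yr.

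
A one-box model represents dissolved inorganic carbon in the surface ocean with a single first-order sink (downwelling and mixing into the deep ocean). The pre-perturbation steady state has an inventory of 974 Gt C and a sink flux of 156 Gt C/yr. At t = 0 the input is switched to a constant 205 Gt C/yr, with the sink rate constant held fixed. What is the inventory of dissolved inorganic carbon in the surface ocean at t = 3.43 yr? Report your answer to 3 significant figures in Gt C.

1100 Gt C

τ = M₀/F₀ = 974/156 = 6.244 yr; rate constant k = 1/τ.
New steady state M_∞ = F₁/k = F₁·τ = 205 × 6.244 = 1279.9 Gt C.
M(t) = M_∞ + (M₀ − M_∞)·e^(−t/τ); t/τ = 3.43/6.244 = 0.5494, so e^(−t/τ) = 0.5773.
M(t) = 1279.9 − 305.9 × 0.5773 = 1103.3 Gt C.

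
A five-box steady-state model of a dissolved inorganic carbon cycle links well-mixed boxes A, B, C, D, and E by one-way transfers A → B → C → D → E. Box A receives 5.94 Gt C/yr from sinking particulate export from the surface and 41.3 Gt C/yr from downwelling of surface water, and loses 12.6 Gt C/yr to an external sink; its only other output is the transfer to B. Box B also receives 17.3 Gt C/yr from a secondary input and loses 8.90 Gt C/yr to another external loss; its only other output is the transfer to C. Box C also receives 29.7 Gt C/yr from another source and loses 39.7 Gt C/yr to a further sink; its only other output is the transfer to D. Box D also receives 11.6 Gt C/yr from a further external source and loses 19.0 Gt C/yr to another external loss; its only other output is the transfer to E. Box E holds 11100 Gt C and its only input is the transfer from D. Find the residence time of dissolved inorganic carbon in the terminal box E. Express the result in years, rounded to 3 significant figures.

433 yr

Box A: F(A→B) = (5.94 + 41.3) − 12.6 = 34.640 Gt C/yr.
Box B: F(B→C) = (34.640 + 17.3) − 8.90 = 43.040 Gt C/yr.
Box C: F(C→D) = (43.040 + 29.7) − 39.7 = 33.040 Gt C/yr.
Box D: F(D→E) = (33.040 + 11.6) − 19.0 = 25.640 Gt C/yr.
Box E throughput = its input = 25.640 Gt C/yr; τ = 11100 / 25.640 = 432.9 yr.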